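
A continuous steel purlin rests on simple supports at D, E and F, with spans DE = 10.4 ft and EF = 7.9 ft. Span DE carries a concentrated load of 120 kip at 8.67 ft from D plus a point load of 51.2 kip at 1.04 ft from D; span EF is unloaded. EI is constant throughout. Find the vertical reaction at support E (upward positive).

R_E = 128.6 kip

Release continuity at E by inserting a hinge; the redundant is the internal moment M_E. The primary structure is two simply-supported spans DE and EF.
Rotations at E on the released spans (each span's end-slope, ×1/EI):
  span DE: point load 120 at a = 8.67: Pab(L + a)/(6LEI) = 550.1/EI
  span DE: point load 51.2 at a = 1.04: Pab(L + a)/(6LEI) = 91.37/EI
  relative rotation θ_0 = (641.4 + 0)/EI = 641.4/EI
A unit hogging moment at E produces rotation L₁/(3EI) + L₂/(3EI) = 6.1/EI.
Slope continuity at E: θ_0 = M_E·6.1/EI, so M_E = 641.4/6.1 = 105.2 kip·ft (hogging).
Span DE, ΣM about D with M_E applied at E: R_E^{DE}·10.4 = 1094 + 105.2, so R_E^{DE} = 115.3 kip and R_D = 171.2 − 115.3 = 55.93 kip.
Span EF, ΣM about F: R_E^{EF}·7.9 = 0 + 105.2, so R_E^{EF} = 13.31 kip and R_F = 0 − 13.31 = -13.31 kip.
R_E = 115.3 + 13.31 = 128.6 kip.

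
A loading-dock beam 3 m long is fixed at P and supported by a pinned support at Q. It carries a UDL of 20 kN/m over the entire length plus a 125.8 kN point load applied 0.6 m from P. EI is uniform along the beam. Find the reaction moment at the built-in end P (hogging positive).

Release the roller at Q. Primary structure: cantilever fixed at P.
Primary-structure tip deflection at Q by superposition:
  UDL 20: wL⁴/(8EI) = 202.5/EI
  point load 125.8 at a = 0.6: Pa²(3L − a)/(6EI) = 63.4/EI
  δ_0 = 265.9/EI
Flexibility coefficient — unit upward force at Q: δ_{QQ} = L³/(3EI) = 9/EI.
Compatibility at Q: δ_0 − R_Q·δ_{QQ} = 0, so R_Q = 265.9/9 = 29.54 kN.
Moment equilibrium about P: M_P = Σ(load moments about P) − R_Q·L = 165.5 − 29.54×3 = 76.85 kN·m.

M_P = 76.85 kN·m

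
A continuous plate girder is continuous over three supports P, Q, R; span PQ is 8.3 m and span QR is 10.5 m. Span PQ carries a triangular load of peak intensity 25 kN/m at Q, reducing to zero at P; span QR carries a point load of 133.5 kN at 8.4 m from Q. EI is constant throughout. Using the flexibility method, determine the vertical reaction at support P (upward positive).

Release continuity at Q by inserting a hinge; the redundant is the internal moment M_Q. The primary structure is two simply-supported spans PQ and QR.
Discontinuity in slope at Q on the released structure — sum the simple-span end rotations:
  span PQ: triangular load, peak 25: w₀L³/(45EI) = 317.7/EI
  span QR: point load 133.5 at a = 8.4: Pab(L + b)/(6LEI) = 471/EI
  relative rotation θ_0 = (317.7 + 471)/EI = 788.6/EI
A unit hogging moment at Q produces rotation L₁/(3EI) + L₂/(3EI) = 6.267/EI.
Compatibility: M_Q·(L₁+L₂)/(3EI) = θ_0, giving M_Q = 125.8 kN·m (hogging).
Span PQ, ΣM about P with M_Q applied at Q: R_Q^{PQ}·8.3 = 574.1 + 125.8, so R_Q^{PQ} = 84.33 kN and R_P = 103.8 − 84.33 = 19.42 kN.

R_P = 19.42 kN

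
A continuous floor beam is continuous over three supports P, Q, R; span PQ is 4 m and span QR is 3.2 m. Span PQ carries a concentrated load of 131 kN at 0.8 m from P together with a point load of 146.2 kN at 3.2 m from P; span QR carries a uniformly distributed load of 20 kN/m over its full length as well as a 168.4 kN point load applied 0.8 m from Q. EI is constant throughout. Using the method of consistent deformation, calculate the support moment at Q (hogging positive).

Insert a hinge at Q; M_Q is the redundant, and each span becomes simply supported.
Rotations at Q on the released spans (each span's end-slope, ×1/EI):
  span PQ: point load 131 at a = 0.8: Pab(L + a)/(6LEI) = 67.07/EI
  span PQ: point load 146.2 at a = 3.2: Pab(L + a)/(6LEI) = 112.3/EI
  span QR: UDL 20: wL³/(24EI) = 27.31/EI
  span QR: point load 168.4 at a = 0.8: Pab(L + b)/(6LEI) = 94.3/EI
  relative rotation θ_0 = (179.4 + 121.6)/EI = 301/EI
A unit hogging moment at Q produces rotation L₁/(3EI) + L₂/(3EI) = 2.4/EI.
Compatibility: M_Q·(L₁+L₂)/(3EI) = θ_0, giving M_Q = 125.4 kN·m (hogging).

M_Q = 125.4 kN·m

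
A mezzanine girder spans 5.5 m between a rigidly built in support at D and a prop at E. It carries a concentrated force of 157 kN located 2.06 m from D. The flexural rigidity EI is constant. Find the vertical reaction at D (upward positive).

R_D = 128.1 kN

Release the roller at E. Primary structure: cantilever fixed at D.
Free-end deflection of the primary structure under the applied loading (downward +):
  point load 157 at a = 2.06: Pa²(3L − a)/(6EI) = 1603/EI
Tip deflection under a unit load at E: L³/(3EI) = 55.46/EI.
The prop prevents deflection at E: R_E = δ_0/δ_{EE} = 1603/55.46 = 28.91 kN.
Vertical equilibrium: R_D = ΣP − R_E = 157 − 28.91 = 128.1 kN.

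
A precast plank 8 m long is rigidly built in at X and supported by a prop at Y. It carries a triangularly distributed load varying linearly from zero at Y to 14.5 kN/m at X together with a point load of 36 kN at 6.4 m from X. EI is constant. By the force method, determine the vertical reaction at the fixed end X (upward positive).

Take the reaction at Y as the redundant and release it; the primary structure is a cantilever fixed at X.
Deflection at Y on the released cantilever, summing each load's contribution:
  triangular load, peak 14.5 at the fixed end: w₀L⁴/(30EI) = 1980/EI
  point load 36 at a = 6.4: Pa²(3L − a)/(6EI) = 4325/EI
  δ_0 = 6305/EI
Flexibility coefficient — unit upward force at Y: δ_{YY} = L³/(3EI) = 170.7/EI.
The prop prevents deflection at Y: R_Y = δ_0/δ_{YY} = 6305/170.7 = 36.94 kN.
Vertical equilibrium: R_X = ΣP − R_Y = 94 − 36.94 = 57.06 kN.

R_X = 57.06 kN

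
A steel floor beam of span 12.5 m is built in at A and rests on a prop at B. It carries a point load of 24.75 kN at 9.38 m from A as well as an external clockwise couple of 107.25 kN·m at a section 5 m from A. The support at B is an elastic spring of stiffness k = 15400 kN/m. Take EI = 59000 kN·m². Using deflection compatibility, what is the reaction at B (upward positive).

R_B = 23.77 kN

Choose R_B as the redundant. The primary structure is the cantilever fixed at A.
Downward deflection at the released point B due to the loads:
  point load 24.75 at a = 9.38: Pa²(3L − a)/(6EI) = 10206/EI
  clockwise couple 107.25 at a = 5: M₀a(2L − a)/(2EI) = 5362/EI
  δ_0 = 15568/EI
Tip deflection under a unit load at B: L³/(3EI) = 651/EI.
With EI = 59000 kN·m²: δ_0 = 0.26387 m and δ_{BB} = 0.011035 m/kN.
Compatibility — the spring shortens by R_B/k under the reaction it provides: δ_0 − R_B·δ_{BB} = R_B/k. With 1/k = 0.000065 m/kN, R_B = δ_0 / (δ_{BB} + 1/k) = 0.26387 / (0.011035 + 0.000065) = 23.77 kN.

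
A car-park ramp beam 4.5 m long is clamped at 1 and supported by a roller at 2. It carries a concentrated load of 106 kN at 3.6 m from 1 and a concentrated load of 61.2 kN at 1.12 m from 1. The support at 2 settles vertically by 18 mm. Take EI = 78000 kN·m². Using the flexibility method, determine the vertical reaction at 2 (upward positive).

R_2 = 33.62 kN

Take the reaction at 2 as the redundant and release it; the primary structure is a cantilever fixed at 1.
Downward deflection at the released point 2 due to the loads:
  point load 106 at a = 3.6: Pa²(3L − a)/(6EI) = 2267/EI
  point load 61.2 at a = 1.12: Pa²(3L − a)/(6EI) = 158.4/EI
  δ_0 = 2425/EI
Flexibility coefficient — unit upward force at 2: δ_{22} = L³/(3EI) = 30.38/EI.
With EI = 78000 kN·m²: δ_0 = 0.031091 m and δ_{22} = 0.000389 m/kN.
Compatibility — the beam at 2 must follow the support down by 0.018 m: δ_0 − R_2·δ_{22} = 0.018, so R_2 = (0.031091 − 0.018)/0.000389 = 33.62 kN.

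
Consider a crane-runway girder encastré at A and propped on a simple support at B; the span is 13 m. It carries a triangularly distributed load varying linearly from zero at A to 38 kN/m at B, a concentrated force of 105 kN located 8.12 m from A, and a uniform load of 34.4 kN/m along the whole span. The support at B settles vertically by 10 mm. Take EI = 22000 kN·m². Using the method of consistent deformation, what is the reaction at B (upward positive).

Release the roller at B. Primary structure: cantilever fixed at A.
Downward deflection at the released point B due to the loads:
  triangular load, peak 38 at the free end: 11w₀L⁴/(120EI) = 99487/EI
  point load 105 at a = 8.12: Pa²(3L − a)/(6EI) = 35631/EI
  UDL 34.4: wL⁴/(8EI) = 122812/EI
  δ_0 = 257931/EI
Flexibility coefficient — unit upward force at B: δ_{BB} = L³/(3EI) = 732.3/EI.
With EI = 22000 kN·m²: δ_0 = 11.724 m and δ_{BB} = 0.033288 m/kN.
Compatibility — the beam at B must follow the support down by 0.01 m: δ_0 − R_B·δ_{BB} = 0.01, so R_B = (11.724 − 0.01)/0.033288 = 351.9 kN.

R_B = 351.9 kN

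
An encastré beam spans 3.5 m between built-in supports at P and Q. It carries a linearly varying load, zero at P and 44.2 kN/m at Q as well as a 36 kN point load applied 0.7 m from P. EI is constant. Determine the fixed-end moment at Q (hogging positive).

M_Q = 31.1 kN·m

Take the two fixed-end moments M_P, M_Q as redundants; the released structure is the simple span PQ.
End rotations of the released simple span under the applied load (×1/EI):
  at P: triangular load, peak 44.2: 7w₀L³/(360EI) = 36.85/EI
  at Q: triangular load, peak 44.2: w₀L³/(45EI) = 42.11/EI
  at P: point load 36 at a = 0.7: Pab(L + b)/(6LEI) = 21.17/EI
  at Q: point load 36 at a = 0.7: Pab(L + a)/(6LEI) = 14.11/EI
  θ_P0 = 58.02/EI,  θ_Q0 = 56.22/EI
Flexibility coefficients: a unit moment at one end gives L/(3EI) there and L/(6EI) at the far end, so f₁₁ = f₂₂ = 1.167/EI and f₁₂ = f₂₁ = 0.5833/EI.
Compatibility — zero rotation at each built-in end:
  1.167 M_P + 0.5833 M_Q = 58.02
  0.5833 M_P + 1.167 M_Q = 56.22
Solving the pair gives M_P = 34.18 kN·m and M_Q = 31.1 kN·m (hogging).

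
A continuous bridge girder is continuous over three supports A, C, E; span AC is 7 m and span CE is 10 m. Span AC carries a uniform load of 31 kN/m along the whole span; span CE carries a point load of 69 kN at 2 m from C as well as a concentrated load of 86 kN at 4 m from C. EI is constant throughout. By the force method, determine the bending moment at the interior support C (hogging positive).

Insert a hinge at C; M_C is the redundant, and each span becomes simply supported.
Rotations at C on the released spans (each span's end-slope, ×1/EI):
  span AC: UDL 31: wL³/(24EI) = 443/EI
  span CE: point load 69 at a = 2: Pab(L + b)/(6LEI) = 331.2/EI
  span CE: point load 86 at a = 4: Pab(L + b)/(6LEI) = 550.4/EI
  relative rotation θ_0 = (443 + 881.6)/EI = 1325/EI
A unit hogging moment at C produces rotation L₁/(3EI) + L₂/(3EI) = 5.667/EI.
Slope continuity at C: θ_0 = M_C·5.667/EI, so M_C = 1325/5.667 = 233.8 kN·m (hogging).

M_C = 233.8 kN·m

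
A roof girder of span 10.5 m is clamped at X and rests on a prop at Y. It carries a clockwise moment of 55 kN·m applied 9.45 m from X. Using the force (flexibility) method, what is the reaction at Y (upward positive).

R_Y = 7.779 kN

Release the roller at Y. Primary structure: cantilever fixed at X.
Downward deflection at the released point Y due to the loads:
  clockwise couple 55 at a = 9.45: M₀a(2L − a)/(2EI) = 3002/EI
Flexibility coefficient — unit upward force at Y: δ_{YY} = L³/(3EI) = 385.9/EI.
The prop prevents deflection at Y: R_Y = δ_0/δ_{YY} = 3002/385.9 = 7.779 kN.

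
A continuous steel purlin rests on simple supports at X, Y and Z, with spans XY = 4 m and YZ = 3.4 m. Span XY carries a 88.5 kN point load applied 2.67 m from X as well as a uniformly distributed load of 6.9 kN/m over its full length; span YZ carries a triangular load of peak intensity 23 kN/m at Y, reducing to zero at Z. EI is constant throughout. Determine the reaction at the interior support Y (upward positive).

R_Y = 126.7 kN

Insert a hinge at Y; M_Y is the redundant, and each span becomes simply supported.
Rotations at Y on the released spans (each span's end-slope, ×1/EI):
  span XY: point load 88.5 at a = 2.67: Pab(L + a)/(6LEI) = 87.34/EI
  span XY: UDL 6.9: wL³/(24EI) = 18.4/EI
  span YZ: triangular load, peak 23: w₀L³/(45EI) = 20.09/EI
  relative rotation θ_0 = (105.7 + 20.09)/EI = 125.8/EI
A unit hogging moment at Y produces rotation L₁/(3EI) + L₂/(3EI) = 2.467/EI.
Slope continuity at Y: θ_0 = M_Y·2.467/EI, so M_Y = 125.8/2.467 = 51.01 kN·m (hogging).
Span XY, ΣM about X with M_Y applied at Y: R_Y^{XY}·4 = 291.5 + 51.01, so R_Y^{XY} = 85.63 kN and R_X = 116.1 − 85.63 = 30.47 kN.
Span YZ, ΣM about Z: R_Y^{YZ}·3.4 = 88.63 + 51.01, so R_Y^{YZ} = 41.07 kN and R_Z = 39.1 − 41.07 = -1.97 kN.
R_Y = 85.63 + 41.07 = 126.7 kN.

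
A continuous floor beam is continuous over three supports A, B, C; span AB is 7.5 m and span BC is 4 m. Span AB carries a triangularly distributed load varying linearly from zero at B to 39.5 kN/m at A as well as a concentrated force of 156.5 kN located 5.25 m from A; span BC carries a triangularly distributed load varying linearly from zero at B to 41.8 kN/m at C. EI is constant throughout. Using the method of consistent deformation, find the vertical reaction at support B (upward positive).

Take M_B as the redundant. Released structure: two simple spans AB and BC with a hinge at B.
Discontinuity in slope at B on the released structure — sum the simple-span end rotations:
  span AB: triangular load, peak 39.5: 7w₀L³/(360EI) = 324/EI
  span AB: point load 156.5 at a = 5.25: Pab(L + a)/(6LEI) = 523.8/EI
  span BC: triangular load, peak 41.8: 7w₀L³/(360EI) = 52.02/EI
  relative rotation θ_0 = (847.8 + 52.02)/EI = 899.8/EI
A unit hogging moment at B produces rotation L₁/(3EI) + L₂/(3EI) = 3.833/EI.
Slope continuity at B: θ_0 = M_B·3.833/EI, so M_B = 899.8/3.833 = 234.7 kN·m (hogging).
Span AB, ΣM about A with M_B applied at B: R_B^{AB}·7.5 = 1192 + 234.7, so R_B^{AB} = 190.2 kN and R_A = 304.6 − 190.2 = 114.4 kN.
Span BC, ΣM about C: R_B^{BC}·4 = 111.5 + 234.7, so R_B^{BC} = 86.55 kN and R_C = 83.6 − 86.55 = -2.951 kN.
R_B = 190.2 + 86.55 = 276.8 kN.

R_B = 276.8 kN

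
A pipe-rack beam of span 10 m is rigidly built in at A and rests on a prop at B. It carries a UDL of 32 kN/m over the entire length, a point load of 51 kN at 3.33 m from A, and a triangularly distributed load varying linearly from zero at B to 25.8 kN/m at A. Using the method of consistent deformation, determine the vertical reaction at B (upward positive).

Remove the prop at B; the released (primary) structure is a cantilever built in at A.
Deflection at B on the released cantilever, summing each load's contribution:
  UDL 32: wL⁴/(8EI) = 40000/EI
  point load 51 at a = 3.33: Pa²(3L − a)/(6EI) = 2514/EI
  triangular load, peak 25.8 at the fixed end: w₀L⁴/(30EI) = 8600/EI
  δ_0 = 51114/EI
Tip deflection under a unit load at B: L³/(3EI) = 333.3/EI.
Compatibility at B: δ_0 − R_B·δ_{BB} = 0, so R_B = 51114/333.3 = 153.3 kN.

R_B = 153.3 kN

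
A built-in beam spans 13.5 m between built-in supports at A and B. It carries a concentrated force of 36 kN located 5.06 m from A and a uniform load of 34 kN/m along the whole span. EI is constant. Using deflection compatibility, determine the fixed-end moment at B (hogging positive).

M_B = 559.1 kN·m

Release both end moments; the primary structure is a simply-supported span AB with redundants M_A and M_B.
End rotations of the released simple span under the applied load (×1/EI):
  at A: point load 36 at a = 5.06: Pab(L + b)/(6LEI) = 416.4/EI
  at B: point load 36 at a = 5.06: Pab(L + a)/(6LEI) = 352.3/EI
  at A: UDL 34: wL³/(24EI) = 3486/EI
  at B: UDL 34: wL³/(24EI) = 3486/EI
  θ_A0 = 3902/EI,  θ_B0 = 3838/EI
Flexibility coefficients: a unit moment at one end gives L/(3EI) there and L/(6EI) at the far end, so f₁₁ = f₂₂ = 4.5/EI and f₁₂ = f₂₁ = 2.25/EI.
Compatibility — zero rotation at each built-in end:
  4.5 M_A + 2.25 M_B = 3902
  2.25 M_A + 4.5 M_B = 3838
Solving the pair gives M_A = 587.6 kN·m and M_B = 559.1 kN·m (hogging).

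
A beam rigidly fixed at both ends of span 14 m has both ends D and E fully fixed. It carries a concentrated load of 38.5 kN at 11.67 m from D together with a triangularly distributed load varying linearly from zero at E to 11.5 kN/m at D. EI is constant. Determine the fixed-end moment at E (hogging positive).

Take the two fixed-end moments M_D, M_E as redundants; the released structure is the simple span DE.
On the primary (simply-supported) span, the end slopes from the loading are:
  at D: point load 38.5 at a = 11.67: Pab(L + b)/(6LEI) = 203.5/EI
  at E: point load 38.5 at a = 11.67: Pab(L + a)/(6LEI) = 319.9/EI
  at D: triangular load, peak 11.5: w₀L³/(45EI) = 701.2/EI
  at E: triangular load, peak 11.5: 7w₀L³/(360EI) = 613.6/EI
  θ_D0 = 904.8/EI,  θ_E0 = 933.5/EI
Flexibility coefficients: a unit moment at one end gives L/(3EI) there and L/(6EI) at the far end, so f₁₁ = f₂₂ = 4.667/EI and f₁₂ = f₂₁ = 2.333/EI.
Compatibility — zero rotation at each built-in end:
  4.667 M_D + 2.333 M_E = 904.8
  2.333 M_D + 4.667 M_E = 933.5
Solving the pair gives M_D = 125.1 kN·m and M_E = 137.5 kN·m (hogging).

M_E = 137.5 kN·m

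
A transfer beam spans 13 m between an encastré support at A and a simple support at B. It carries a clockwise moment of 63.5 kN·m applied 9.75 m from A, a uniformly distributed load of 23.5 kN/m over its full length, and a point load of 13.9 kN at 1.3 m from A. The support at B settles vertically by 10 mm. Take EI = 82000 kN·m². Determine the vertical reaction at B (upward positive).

R_B = 120.5 kN

Take the reaction at B as the redundant and release it; the primary structure is a cantilever fixed at A.
Free-end deflection of the primary structure under the applied loading (downward +):
  clockwise couple 63.5 at a = 9.75: M₀a(2L − a)/(2EI) = 5030/EI
  UDL 23.5: wL⁴/(8EI) = 83898/EI
  point load 13.9 at a = 1.3: Pa²(3L − a)/(6EI) = 147.6/EI
  δ_0 = 89076/EI
Flexibility coefficient — unit upward force at B: δ_{BB} = L³/(3EI) = 732.3/EI.
With EI = 82000 kN·m²: δ_0 = 1.0863 m and δ_{BB} = 0.008931 m/kN.
Compatibility — the beam at B must follow the support down by 0.01 m: δ_0 − R_B·δ_{BB} = 0.01, so R_B = (1.0863 − 0.01)/0.008931 = 120.5 kN.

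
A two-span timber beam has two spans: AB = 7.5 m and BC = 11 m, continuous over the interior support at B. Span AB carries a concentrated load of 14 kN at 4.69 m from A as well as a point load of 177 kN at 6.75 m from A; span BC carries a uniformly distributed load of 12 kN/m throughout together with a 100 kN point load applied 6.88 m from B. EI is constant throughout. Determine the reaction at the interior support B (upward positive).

R_B = 331.5 kN

Take M_B as the redundant. Released structure: two simple spans AB and BC with a hinge at B.
Rotations at B on the released spans (each span's end-slope, ×1/EI):
  span AB: point load 14 at a = 4.69: Pab(L + a)/(6LEI) = 49.98/EI
  span AB: point load 177 at a = 6.75: Pab(L + a)/(6LEI) = 283.8/EI
  span BC: UDL 12: wL³/(24EI) = 665.5/EI
  span BC: point load 100 at a = 6.88: Pab(L + b)/(6LEI) = 649.4/EI
  relative rotation θ_0 = (333.7 + 1315)/EI = 1649/EI
A unit hogging moment at B produces rotation L₁/(3EI) + L₂/(3EI) = 6.167/EI.
Slope continuity at B: θ_0 = M_B·6.167/EI, so M_B = 1649/6.167 = 267.3 kN·m (hogging).
Span AB, ΣM about A with M_B applied at B: R_B^{AB}·7.5 = 1260 + 267.3, so R_B^{AB} = 203.7 kN and R_A = 191 − 203.7 = -12.7 kN.
Span BC, ΣM about C: R_B^{BC}·11 = 1138 + 267.3, so R_B^{BC} = 127.8 kN and R_C = 232 − 127.8 = 104.2 kN.
R_B = 203.7 + 127.8 = 331.5 kN.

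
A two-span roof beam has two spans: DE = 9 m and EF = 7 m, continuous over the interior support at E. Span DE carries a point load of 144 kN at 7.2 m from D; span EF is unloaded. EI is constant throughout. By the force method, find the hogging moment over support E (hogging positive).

Release continuity at E by inserting a hinge; the redundant is the internal moment M_E. The primary structure is two simply-supported spans DE and EF.
Rotations at E on the released spans (each span's end-slope, ×1/EI):
  span DE: point load 144 at a = 7.2: Pab(L + a)/(6LEI) = 559.9/EI
  relative rotation θ_0 = (559.9 + 0)/EI = 559.9/EI
A unit hogging moment at E produces rotation L₁/(3EI) + L₂/(3EI) = 5.333/EI.
Compatibility: M_E·(L₁+L₂)/(3EI) = θ_0, giving M_E = 105 kN·m (hogging).

M_E = 105 kN·m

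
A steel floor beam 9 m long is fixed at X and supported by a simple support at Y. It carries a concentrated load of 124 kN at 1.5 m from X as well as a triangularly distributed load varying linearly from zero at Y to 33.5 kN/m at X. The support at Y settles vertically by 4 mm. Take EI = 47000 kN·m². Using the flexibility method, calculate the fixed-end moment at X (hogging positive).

Choose R_Y as the redundant. The primary structure is the cantilever fixed at X.
Primary-structure tip deflection at Y by superposition:
  point load 124 at a = 1.5: Pa²(3L − a)/(6EI) = 1186/EI
  triangular load, peak 33.5 at the fixed end: w₀L⁴/(30EI) = 7326/EI
  δ_0 = 8512/EI
Tip deflection under a unit load at Y: L³/(3EI) = 243/EI.
With EI = 47000 kN·m²: δ_0 = 0.18111 m and δ_{YY} = 0.00517 m/kN.
Compatibility — the beam at Y must follow the support down by 0.004 m: δ_0 − R_Y·δ_{YY} = 0.004, so R_Y = (0.18111 − 0.004)/0.00517 = 34.26 kN.
Moment equilibrium about X: M_X = Σ(load moments about X) − R_Y·L = 638.2 − 34.26×9 = 329.9 kN·m.

M_X = 329.9 kN·m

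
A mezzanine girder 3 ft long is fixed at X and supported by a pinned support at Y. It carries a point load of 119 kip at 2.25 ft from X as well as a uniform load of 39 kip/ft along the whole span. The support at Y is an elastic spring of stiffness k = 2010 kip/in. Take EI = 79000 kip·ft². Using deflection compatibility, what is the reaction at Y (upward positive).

R_Y = 87.38 kip

Remove the prop at Y; the released (primary) structure is a cantilever built in at X.
Deflection at Y on the released cantilever, summing each load's contribution:
  point load 119 at a = 2.25: Pa²(3L − a)/(6EI) = 677.7/EI
  UDL 39: wL⁴/(8EI) = 394.9/EI
  δ_0 = 1073/EI
Flexibility coefficient — unit upward force at Y: δ_{YY} = L³/(3EI) = 9/EI.
With EI = 79000 kip·ft²: δ_0 = 0.013577 ft and δ_{YY} = 0.000114 ft/kip.
Compatibility — the spring shortens by R_Y/k under the reaction it provides: δ_0 − R_Y·δ_{YY} = R_Y/k. With 1/k = 1/(2010×12) ft/kip = 0.000041 ft/kip, R_Y = δ_0 / (δ_{YY} + 1/k) = 0.013577 / (0.000114 + 0.000041) = 87.38 kip.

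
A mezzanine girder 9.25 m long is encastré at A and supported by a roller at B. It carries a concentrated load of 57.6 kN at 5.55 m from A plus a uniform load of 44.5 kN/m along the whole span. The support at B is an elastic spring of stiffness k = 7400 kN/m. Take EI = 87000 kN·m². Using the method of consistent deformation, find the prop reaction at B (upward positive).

R_B = 171.6 kN

Release the roller at B. Primary structure: cantilever fixed at A.
Primary-structure tip deflection at B by superposition:
  point load 57.6 at a = 5.55: Pa²(3L − a)/(6EI) = 6565/EI
  UDL 44.5: wL⁴/(8EI) = 40723/EI
  δ_0 = 47287/EI
Tip deflection under a unit load at B: L³/(3EI) = 263.8/EI.
With EI = 87000 kN·m²: δ_0 = 0.54353 m and δ_{BB} = 0.003032 m/kN.
Compatibility — the spring shortens by R_B/k under the reaction it provides: δ_0 − R_B·δ_{BB} = R_B/k. With 1/k = 0.000135 m/kN, R_B = δ_0 / (δ_{BB} + 1/k) = 0.54353 / (0.003032 + 0.000135) = 171.6 kN.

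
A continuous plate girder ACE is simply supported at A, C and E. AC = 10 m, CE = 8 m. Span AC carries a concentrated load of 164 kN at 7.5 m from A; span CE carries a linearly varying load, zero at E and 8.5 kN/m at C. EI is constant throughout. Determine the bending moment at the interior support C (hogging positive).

Insert a hinge at C; M_C is the redundant, and each span becomes simply supported.
End slopes at the hinge C, treating each span as simply supported:
  span AC: point load 164 at a = 7.5: Pab(L + a)/(6LEI) = 896.9/EI
  span CE: triangular load, peak 8.5: w₀L³/(45EI) = 96.71/EI
  relative rotation θ_0 = (896.9 + 96.71)/EI = 993.6/EI
A unit hogging moment at C produces rotation L₁/(3EI) + L₂/(3EI) = 6/EI.
Compatibility: M_C·(L₁+L₂)/(3EI) = θ_0, giving M_C = 165.6 kN·m (hogging).

M_C = 165.6 kN·m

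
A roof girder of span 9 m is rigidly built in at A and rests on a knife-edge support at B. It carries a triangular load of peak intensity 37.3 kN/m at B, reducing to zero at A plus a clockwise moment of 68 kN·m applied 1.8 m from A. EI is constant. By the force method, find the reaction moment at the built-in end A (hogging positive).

M_A = 207.5 kN·m

Release the roller at B. Primary structure: cantilever fixed at A.
Primary-structure tip deflection at B by superposition:
  triangular load, peak 37.3 at the free end: 11w₀L⁴/(120EI) = 22433/EI
  clockwise couple 68 at a = 1.8: M₀a(2L − a)/(2EI) = 991.4/EI
  δ_0 = 23425/EI
Tip deflection under a unit load at B: L³/(3EI) = 243/EI.
The prop prevents deflection at B: R_B = δ_0/δ_{BB} = 23425/243 = 96.4 kN.
Moment equilibrium about A: M_A = Σ(load moments about A) − R_B·L = 1075 − 96.4×9 = 207.5 kN·m.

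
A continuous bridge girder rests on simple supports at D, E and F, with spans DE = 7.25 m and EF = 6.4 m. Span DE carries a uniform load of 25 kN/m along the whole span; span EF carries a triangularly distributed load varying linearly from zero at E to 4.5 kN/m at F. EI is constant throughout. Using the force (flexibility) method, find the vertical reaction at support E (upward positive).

R_E = 122.6 kN

Take M_E as the redundant. Released structure: two simple spans DE and EF with a hinge at E.
End slopes at the hinge E, treating each span as simply supported:
  span DE: UDL 25: wL³/(24EI) = 397/EI
  span EF: triangular load, peak 4.5: 7w₀L³/(360EI) = 22.94/EI
  relative rotation θ_0 = (397 + 22.94)/EI = 419.9/EI
A unit hogging moment at E produces rotation L₁/(3EI) + L₂/(3EI) = 4.55/EI.
Compatibility: M_E·(L₁+L₂)/(3EI) = θ_0, giving M_E = 92.28 kN·m (hogging).
Span DE, ΣM about D with M_E applied at E: R_E^{DE}·7.25 = 657 + 92.28, so R_E^{DE} = 103.4 kN and R_D = 181.2 − 103.4 = 77.9 kN.
Span EF, ΣM about F: R_E^{EF}·6.4 = 30.72 + 92.28, so R_E^{EF} = 19.22 kN and R_F = 14.4 − 19.22 = -4.819 kN.
R_E = 103.4 + 19.22 = 122.6 kN.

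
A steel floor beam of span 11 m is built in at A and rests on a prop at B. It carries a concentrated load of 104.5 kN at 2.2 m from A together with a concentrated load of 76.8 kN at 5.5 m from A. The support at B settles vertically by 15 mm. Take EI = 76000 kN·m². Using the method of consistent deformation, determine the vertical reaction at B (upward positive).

R_B = 27.28 kN

Release the roller at B. Primary structure: cantilever fixed at A.
Deflection at B on the released cantilever, summing each load's contribution:
  point load 104.5 at a = 2.2: Pa²(3L − a)/(6EI) = 2596/EI
  point load 76.8 at a = 5.5: Pa²(3L − a)/(6EI) = 10648/EI
  δ_0 = 13244/EI
Tip deflection under a unit load at B: L³/(3EI) = 443.7/EI.
With EI = 76000 kN·m²: δ_0 = 0.17427 m and δ_{BB} = 0.005838 m/kN.
Compatibility — the beam at B must follow the support down by 0.015 m: δ_0 − R_B·δ_{BB} = 0.015, so R_B = (0.17427 − 0.015)/0.005838 = 27.28 kN.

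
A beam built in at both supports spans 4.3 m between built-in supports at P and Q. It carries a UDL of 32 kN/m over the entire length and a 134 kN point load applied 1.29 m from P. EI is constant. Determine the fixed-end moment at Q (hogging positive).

M_Q = 85.61 kN·m

Release both end moments; the primary structure is a simply-supported span PQ with redundants M_P and M_Q.
On the primary (simply-supported) span, the end slopes from the loading are:
  at P: UDL 32: wL³/(24EI) = 106/EI
  at Q: UDL 32: wL³/(24EI) = 106/EI
  at P: point load 134 at a = 1.29: Pab(L + b)/(6LEI) = 147.4/EI
  at Q: point load 134 at a = 1.29: Pab(L + a)/(6LEI) = 112.7/EI
  θ_P0 = 253.4/EI,  θ_Q0 = 218.7/EI
Flexibility coefficients: a unit moment at one end gives L/(3EI) there and L/(6EI) at the far end, so f₁₁ = f₂₂ = 1.433/EI and f₁₂ = f₂₁ = 0.7167/EI.
Compatibility — zero rotation at each built-in end:
  1.433 M_P + 0.7167 M_Q = 253.4
  0.7167 M_P + 1.433 M_Q = 218.7
Solving the pair gives M_P = 134 kN·m and M_Q = 85.61 kN·m (hogging).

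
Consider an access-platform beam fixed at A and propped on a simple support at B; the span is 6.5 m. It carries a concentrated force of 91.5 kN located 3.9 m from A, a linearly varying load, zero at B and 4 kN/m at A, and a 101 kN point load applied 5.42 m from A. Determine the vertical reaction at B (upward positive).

R_B = 118.2 kN

Take the reaction at B as the redundant and release it; the primary structure is a cantilever fixed at A.
Free-end deflection of the primary structure under the applied loading (downward +):
  point load 91.5 at a = 3.9: Pa²(3L − a)/(6EI) = 3618/EI
  triangular load, peak 4 at the fixed end: w₀L⁴/(30EI) = 238/EI
  point load 101 at a = 5.42: Pa²(3L − a)/(6EI) = 6963/EI
  δ_0 = 10819/EI
Flexibility coefficient — unit upward force at B: δ_{BB} = L³/(3EI) = 91.54/EI.
Compatibility at B: δ_0 − R_B·δ_{BB} = 0, so R_B = 10819/91.54 = 118.2 kN.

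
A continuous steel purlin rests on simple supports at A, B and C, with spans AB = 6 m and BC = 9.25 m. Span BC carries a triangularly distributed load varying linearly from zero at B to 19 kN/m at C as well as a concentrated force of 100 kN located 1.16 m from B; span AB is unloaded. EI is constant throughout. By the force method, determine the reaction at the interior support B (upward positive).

Insert a hinge at B; M_B is the redundant, and each span becomes simply supported.
Discontinuity in slope at B on the released structure — sum the simple-span end rotations:
  span BC: triangular load, peak 19: 7w₀L³/(360EI) = 292.4/EI
  span BC: point load 100 at a = 1.16: Pab(L + b)/(6LEI) = 293.2/EI
  relative rotation θ_0 = (0 + 585.6)/EI = 585.6/EI
A unit hogging moment at B produces rotation L₁/(3EI) + L₂/(3EI) = 5.083/EI.
Slope continuity at B: θ_0 = M_B·5.083/EI, so M_B = 585.6/5.083 = 115.2 kN·m (hogging).
Span AB, ΣM about A with M_B applied at B: R_B^{AB}·6 = 0 + 115.2, so R_B^{AB} = 19.2 kN and R_A = 0 − 19.2 = -19.2 kN.
Span BC, ΣM about C: R_B^{BC}·9.25 = 1080 + 115.2, so R_B^{BC} = 129.2 kN and R_C = 187.9 − 129.2 = 58.67 kN.
R_B = 19.2 + 129.2 = 148.4 kN.

R_B = 148.4 kN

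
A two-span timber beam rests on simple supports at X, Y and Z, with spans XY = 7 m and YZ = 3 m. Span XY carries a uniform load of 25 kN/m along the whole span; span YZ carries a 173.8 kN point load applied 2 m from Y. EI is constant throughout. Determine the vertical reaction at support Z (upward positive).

Insert a hinge at Y; M_Y is the redundant, and each span becomes simply supported.
Discontinuity in slope at Y on the released structure — sum the simple-span end rotations:
  span XY: UDL 25: wL³/(24EI) = 357.3/EI
  span YZ: point load 173.8 at a = 2: Pab(L + b)/(6LEI) = 77.24/EI
  relative rotation θ_0 = (357.3 + 77.24)/EI = 434.5/EI
A unit hogging moment at Y produces rotation L₁/(3EI) + L₂/(3EI) = 3.333/EI.
Slope continuity at Y: θ_0 = M_Y·3.333/EI, so M_Y = 434.5/3.333 = 130.4 kN·m (hogging).
Span YZ, ΣM about Z: R_Y^{YZ}·3 = 173.8 + 130.4, so R_Y^{YZ} = 101.4 kN and R_Z = 173.8 − 101.4 = 72.41 kN.

R_Z = 72.41 kN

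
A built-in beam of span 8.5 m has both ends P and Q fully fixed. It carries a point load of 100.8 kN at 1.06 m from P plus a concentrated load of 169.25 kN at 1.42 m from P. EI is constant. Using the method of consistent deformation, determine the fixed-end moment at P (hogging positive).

M_P = 248.6 kN·m

Take the two fixed-end moments M_P, M_Q as redundants; the released structure is the simple span PQ.
On the primary (simply-supported) span, the end slopes from the loading are:
  at P: point load 100.8 at a = 1.06: Pab(L + b)/(6LEI) = 248.5/EI
  at Q: point load 100.8 at a = 1.06: Pab(L + a)/(6LEI) = 149/EI
  at P: point load 169.25 at a = 1.42: Pab(L + b)/(6LEI) = 519.8/EI
  at Q: point load 169.25 at a = 1.42: Pab(L + a)/(6LEI) = 331/EI
  θ_P0 = 768.3/EI,  θ_Q0 = 480/EI
Flexibility coefficients: a unit moment at one end gives L/(3EI) there and L/(6EI) at the far end, so f₁₁ = f₂₂ = 2.833/EI and f₁₂ = f₂₁ = 1.417/EI.
Compatibility — zero rotation at each built-in end:
  2.833 M_P + 1.417 M_Q = 768.3
  1.417 M_P + 2.833 M_Q = 480
Solving the pair gives M_P = 248.6 kN·m and M_Q = 45.11 kN·m (hogging).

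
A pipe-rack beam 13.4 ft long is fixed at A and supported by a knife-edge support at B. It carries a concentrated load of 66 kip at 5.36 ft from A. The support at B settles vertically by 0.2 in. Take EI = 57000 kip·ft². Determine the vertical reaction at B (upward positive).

Take the reaction at B as the redundant and release it; the primary structure is a cantilever fixed at A.
Downward deflection at the released point B due to the loads:
  point load 66 at a = 5.36: Pa²(3L − a)/(6EI) = 11010/EI
Flexibility coefficient — unit upward force at B: δ_{BB} = L³/(3EI) = 802/EI.
With EI = 57000 kip·ft²: δ_0 = 0.19316 ft and δ_{BB} = 0.014071 ft/kip.
Compatibility — the beam at B must follow the support down by 0.01667 ft: δ_0 − R_B·δ_{BB} = 0.01667, so R_B = (0.19316 − 0.01667)/0.014071 = 12.54 kip.

R_B = 12.54 kip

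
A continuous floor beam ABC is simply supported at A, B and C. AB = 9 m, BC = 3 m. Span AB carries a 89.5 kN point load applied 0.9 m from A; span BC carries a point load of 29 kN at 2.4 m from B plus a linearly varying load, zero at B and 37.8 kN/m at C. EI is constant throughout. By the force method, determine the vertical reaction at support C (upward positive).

R_C = 48.68 kN

Release continuity at B by inserting a hinge; the redundant is the internal moment M_B. The primary structure is two simply-supported spans AB and BC.
End slopes at the hinge B, treating each span as simply supported:
  span AB: point load 89.5 at a = 0.9: Pab(L + a)/(6LEI) = 119.6/EI
  span BC: point load 29 at a = 2.4: Pab(L + b)/(6LEI) = 8.352/EI
  span BC: triangular load, peak 37.8: 7w₀L³/(360EI) = 19.84/EI
  relative rotation θ_0 = (119.6 + 28.2)/EI = 147.8/EI
A unit hogging moment at B produces rotation L₁/(3EI) + L₂/(3EI) = 4/EI.
Slope continuity at B: θ_0 = M_B·4/EI, so M_B = 147.8/4 = 36.95 kN·m (hogging).
Span BC, ΣM about C: R_B^{BC}·3 = 74.1 + 36.95, so R_B^{BC} = 37.02 kN and R_C = 85.7 − 37.02 = 48.68 kN.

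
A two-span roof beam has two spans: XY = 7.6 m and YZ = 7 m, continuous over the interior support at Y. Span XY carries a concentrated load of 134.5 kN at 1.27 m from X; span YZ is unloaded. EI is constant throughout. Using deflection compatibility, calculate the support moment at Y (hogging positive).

M_Y = 43.22 kN·m

Insert a hinge at Y; M_Y is the redundant, and each span becomes simply supported.
End slopes at the hinge Y, treating each span as simply supported:
  span XY: point load 134.5 at a = 1.27: Pab(L + a)/(6LEI) = 210.3/EI
  relative rotation θ_0 = (210.3 + 0)/EI = 210.3/EI
A unit hogging moment at Y produces rotation L₁/(3EI) + L₂/(3EI) = 4.867/EI.
Compatibility: M_Y·(L₁+L₂)/(3EI) = θ_0, giving M_Y = 43.22 kN·m (hogging).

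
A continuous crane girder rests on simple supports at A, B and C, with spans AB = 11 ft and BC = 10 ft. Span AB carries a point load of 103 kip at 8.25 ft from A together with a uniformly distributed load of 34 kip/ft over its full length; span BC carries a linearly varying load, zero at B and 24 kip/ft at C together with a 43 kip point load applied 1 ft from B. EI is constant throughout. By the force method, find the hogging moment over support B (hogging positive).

Take M_B as the redundant. Released structure: two simple spans AB and BC with a hinge at B.
Discontinuity in slope at B on the released structure — sum the simple-span end rotations:
  span AB: point load 103 at a = 8.25: Pab(L + a)/(6LEI) = 681.6/EI
  span AB: UDL 34: wL³/(24EI) = 1886/EI
  span BC: triangular load, peak 24: 7w₀L³/(360EI) = 466.7/EI
  span BC: point load 43 at a = 1: Pab(L + b)/(6LEI) = 122.5/EI
  relative rotation θ_0 = (2567 + 589.2)/EI = 3156/EI
A unit hogging moment at B produces rotation L₁/(3EI) + L₂/(3EI) = 7/EI.
Slope continuity at B: θ_0 = M_B·7/EI, so M_B = 3156/7 = 450.9 kip·ft (hogging).

M_B = 450.9 kip·ft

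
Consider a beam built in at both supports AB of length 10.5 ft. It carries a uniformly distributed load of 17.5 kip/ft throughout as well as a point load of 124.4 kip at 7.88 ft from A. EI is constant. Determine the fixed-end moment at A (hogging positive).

Take the two fixed-end moments M_A, M_B as redundants; the released structure is the simple span AB.
On the primary (simply-supported) span, the end slopes from the loading are:
  at A: UDL 17.5: wL³/(24EI) = 844.1/EI
  at B: UDL 17.5: wL³/(24EI) = 844.1/EI
  at A: point load 124.4 at a = 7.88: Pab(L + b)/(6LEI) = 534.9/EI
  at B: point load 124.4 at a = 7.88: Pab(L + a)/(6LEI) = 749.3/EI
  θ_A0 = 1379/EI,  θ_B0 = 1593/EI
Flexibility coefficients: a unit moment at one end gives L/(3EI) there and L/(6EI) at the far end, so f₁₁ = f₂₂ = 3.5/EI and f₁₂ = f₂₁ = 1.75/EI.
Compatibility — zero rotation at each built-in end:
  3.5 M_A + 1.75 M_B = 1379
  1.75 M_A + 3.5 M_B = 1593
Solving the pair gives M_A = 221.8 kip·ft and M_B = 344.3 kip·ft (hogging).

M_A = 221.8 kip·ft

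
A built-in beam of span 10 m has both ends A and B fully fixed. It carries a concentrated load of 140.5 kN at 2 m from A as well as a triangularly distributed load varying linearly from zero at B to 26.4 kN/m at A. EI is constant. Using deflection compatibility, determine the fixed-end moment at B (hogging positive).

Take the two fixed-end moments M_A, M_B as redundants; the released structure is the simple span AB.
Simple-span end rotations at A and B under the given loads:
  at A: point load 140.5 at a = 2: Pab(L + b)/(6LEI) = 674.4/EI
  at B: point load 140.5 at a = 2: Pab(L + a)/(6LEI) = 449.6/EI
  at A: triangular load, peak 26.4: w₀L³/(45EI) = 586.7/EI
  at B: triangular load, peak 26.4: 7w₀L³/(360EI) = 513.3/EI
  θ_A0 = 1261/EI,  θ_B0 = 962.9/EI
Flexibility coefficients: a unit moment at one end gives L/(3EI) there and L/(6EI) at the far end, so f₁₁ = f₂₂ = 3.333/EI and f₁₂ = f₂₁ = 1.667/EI.
Compatibility — zero rotation at each built-in end:
  3.333 M_A + 1.667 M_B = 1261
  1.667 M_A + 3.333 M_B = 962.9
Solving the pair gives M_A = 311.8 kN·m and M_B = 133 kN·m (hogging).

M_B = 133 kN·m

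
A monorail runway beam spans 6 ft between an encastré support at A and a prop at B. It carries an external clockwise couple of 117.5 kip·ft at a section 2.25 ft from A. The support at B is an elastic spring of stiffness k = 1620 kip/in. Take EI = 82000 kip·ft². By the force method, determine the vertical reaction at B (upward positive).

R_B = 16.91 kip

Release the roller at B. Primary structure: cantilever fixed at A.
Deflection at B on the released cantilever, summing each load's contribution:
  clockwise couple 117.5 at a = 2.25: M₀a(2L − a)/(2EI) = 1289/EI
Tip deflection under a unit load at B: L³/(3EI) = 72/EI.
With EI = 82000 kip·ft²: δ_0 = 0.015717 ft and δ_{BB} = 0.000878 ft/kip.
Compatibility — the spring shortens by R_B/k under the reaction it provides: δ_0 − R_B·δ_{BB} = R_B/k. With 1/k = 1/(1620×12) ft/kip = 0.000051 ft/kip, R_B = δ_0 / (δ_{BB} + 1/k) = 0.015717 / (0.000878 + 0.000051) = 16.91 kip.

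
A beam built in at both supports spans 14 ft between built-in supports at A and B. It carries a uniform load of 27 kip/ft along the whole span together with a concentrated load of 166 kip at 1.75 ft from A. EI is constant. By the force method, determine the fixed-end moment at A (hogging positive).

M_A = 663.4 kip·ft

Take the two fixed-end moments M_A, M_B as redundants; the released structure is the simple span AB.
Simple-span end rotations at A and B under the given loads:
  at A: UDL 27: wL³/(24EI) = 3087/EI
  at B: UDL 27: wL³/(24EI) = 3087/EI
  at A: point load 166 at a = 1.75: Pab(L + b)/(6LEI) = 1112/EI
  at B: point load 166 at a = 1.75: Pab(L + a)/(6LEI) = 667.2/EI
  θ_A0 = 4199/EI,  θ_B0 = 3754/EI
Flexibility coefficients: a unit moment at one end gives L/(3EI) there and L/(6EI) at the far end, so f₁₁ = f₂₂ = 4.667/EI and f₁₂ = f₂₁ = 2.333/EI.
Compatibility — zero rotation at each built-in end:
  4.667 M_A + 2.333 M_B = 4199
  2.333 M_A + 4.667 M_B = 3754
Solving the pair gives M_A = 663.4 kip·ft and M_B = 472.8 kip·ft (hogging).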